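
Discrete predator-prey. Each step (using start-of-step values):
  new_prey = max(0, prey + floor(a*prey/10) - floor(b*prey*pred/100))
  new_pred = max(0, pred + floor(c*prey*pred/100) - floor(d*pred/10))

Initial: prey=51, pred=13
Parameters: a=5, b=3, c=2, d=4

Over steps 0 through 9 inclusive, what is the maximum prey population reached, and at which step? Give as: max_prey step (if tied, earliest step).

Step 1: prey: 51+25-19=57; pred: 13+13-5=21
Step 2: prey: 57+28-35=50; pred: 21+23-8=36
Step 3: prey: 50+25-54=21; pred: 36+36-14=58
Step 4: prey: 21+10-36=0; pred: 58+24-23=59
Step 5: prey: 0+0-0=0; pred: 59+0-23=36
Step 6: prey: 0+0-0=0; pred: 36+0-14=22
Step 7: prey: 0+0-0=0; pred: 22+0-8=14
Step 8: prey: 0+0-0=0; pred: 14+0-5=9
Step 9: prey: 0+0-0=0; pred: 9+0-3=6
Max prey = 57 at step 1

Answer: 57 1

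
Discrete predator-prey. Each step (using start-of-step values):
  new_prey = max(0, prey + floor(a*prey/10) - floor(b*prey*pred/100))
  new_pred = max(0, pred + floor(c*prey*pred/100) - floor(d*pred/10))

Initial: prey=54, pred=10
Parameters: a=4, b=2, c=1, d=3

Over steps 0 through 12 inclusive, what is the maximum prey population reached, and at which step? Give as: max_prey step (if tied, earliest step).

Answer: 82 3

Derivation:
Step 1: prey: 54+21-10=65; pred: 10+5-3=12
Step 2: prey: 65+26-15=76; pred: 12+7-3=16
Step 3: prey: 76+30-24=82; pred: 16+12-4=24
Step 4: prey: 82+32-39=75; pred: 24+19-7=36
Step 5: prey: 75+30-54=51; pred: 36+27-10=53
Step 6: prey: 51+20-54=17; pred: 53+27-15=65
Step 7: prey: 17+6-22=1; pred: 65+11-19=57
Step 8: prey: 1+0-1=0; pred: 57+0-17=40
Step 9: prey: 0+0-0=0; pred: 40+0-12=28
Step 10: prey: 0+0-0=0; pred: 28+0-8=20
Step 11: prey: 0+0-0=0; pred: 20+0-6=14
Step 12: prey: 0+0-0=0; pred: 14+0-4=10
Max prey = 82 at step 3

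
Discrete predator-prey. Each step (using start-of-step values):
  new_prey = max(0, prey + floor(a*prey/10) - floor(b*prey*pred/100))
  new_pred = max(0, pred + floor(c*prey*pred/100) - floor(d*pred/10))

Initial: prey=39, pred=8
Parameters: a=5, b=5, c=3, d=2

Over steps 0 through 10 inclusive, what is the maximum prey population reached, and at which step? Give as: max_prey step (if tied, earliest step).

Answer: 43 1

Derivation:
Step 1: prey: 39+19-15=43; pred: 8+9-1=16
Step 2: prey: 43+21-34=30; pred: 16+20-3=33
Step 3: prey: 30+15-49=0; pred: 33+29-6=56
Step 4: prey: 0+0-0=0; pred: 56+0-11=45
Step 5: prey: 0+0-0=0; pred: 45+0-9=36
Step 6: prey: 0+0-0=0; pred: 36+0-7=29
Step 7: prey: 0+0-0=0; pred: 29+0-5=24
Step 8: prey: 0+0-0=0; pred: 24+0-4=20
Step 9: prey: 0+0-0=0; pred: 20+0-4=16
Step 10: prey: 0+0-0=0; pred: 16+0-3=13
Max prey = 43 at step 1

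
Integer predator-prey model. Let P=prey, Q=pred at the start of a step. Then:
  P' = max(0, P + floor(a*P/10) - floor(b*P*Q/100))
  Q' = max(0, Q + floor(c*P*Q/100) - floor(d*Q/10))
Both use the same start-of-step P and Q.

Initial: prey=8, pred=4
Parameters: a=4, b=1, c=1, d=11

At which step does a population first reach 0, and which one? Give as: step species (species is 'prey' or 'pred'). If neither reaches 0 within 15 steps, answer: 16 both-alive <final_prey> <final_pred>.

Answer: 1 pred

Derivation:
Step 1: prey: 8+3-0=11; pred: 4+0-4=0
First extinction: pred at step 1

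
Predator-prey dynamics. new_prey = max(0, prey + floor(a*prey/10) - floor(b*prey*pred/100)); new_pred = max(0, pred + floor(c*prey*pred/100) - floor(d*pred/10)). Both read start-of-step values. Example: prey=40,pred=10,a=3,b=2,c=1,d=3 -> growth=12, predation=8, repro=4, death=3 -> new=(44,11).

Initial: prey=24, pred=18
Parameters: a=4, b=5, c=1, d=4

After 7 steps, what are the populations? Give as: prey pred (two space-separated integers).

Step 1: prey: 24+9-21=12; pred: 18+4-7=15
Step 2: prey: 12+4-9=7; pred: 15+1-6=10
Step 3: prey: 7+2-3=6; pred: 10+0-4=6
Step 4: prey: 6+2-1=7; pred: 6+0-2=4
Step 5: prey: 7+2-1=8; pred: 4+0-1=3
Step 6: prey: 8+3-1=10; pred: 3+0-1=2
Step 7: prey: 10+4-1=13; pred: 2+0-0=2

Answer: 13 2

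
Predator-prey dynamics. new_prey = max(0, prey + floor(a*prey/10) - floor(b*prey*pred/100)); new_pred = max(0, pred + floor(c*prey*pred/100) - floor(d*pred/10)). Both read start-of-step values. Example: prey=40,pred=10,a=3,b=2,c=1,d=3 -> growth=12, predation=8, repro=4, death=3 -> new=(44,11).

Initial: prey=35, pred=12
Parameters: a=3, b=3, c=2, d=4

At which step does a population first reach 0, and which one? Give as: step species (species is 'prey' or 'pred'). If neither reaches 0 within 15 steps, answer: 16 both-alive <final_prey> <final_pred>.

Answer: 16 both-alive 18 2

Derivation:
Step 1: prey: 35+10-12=33; pred: 12+8-4=16
Step 2: prey: 33+9-15=27; pred: 16+10-6=20
Step 3: prey: 27+8-16=19; pred: 20+10-8=22
Step 4: prey: 19+5-12=12; pred: 22+8-8=22
Step 5: prey: 12+3-7=8; pred: 22+5-8=19
Step 6: prey: 8+2-4=6; pred: 19+3-7=15
Step 7: prey: 6+1-2=5; pred: 15+1-6=10
Step 8: prey: 5+1-1=5; pred: 10+1-4=7
Step 9: prey: 5+1-1=5; pred: 7+0-2=5
Step 10: prey: 5+1-0=6; pred: 5+0-2=3
Step 11: prey: 6+1-0=7; pred: 3+0-1=2
Step 12: prey: 7+2-0=9; pred: 2+0-0=2
Step 13: prey: 9+2-0=11; pred: 2+0-0=2
Step 14: prey: 11+3-0=14; pred: 2+0-0=2
Step 15: prey: 14+4-0=18; pred: 2+0-0=2
No extinction within 15 steps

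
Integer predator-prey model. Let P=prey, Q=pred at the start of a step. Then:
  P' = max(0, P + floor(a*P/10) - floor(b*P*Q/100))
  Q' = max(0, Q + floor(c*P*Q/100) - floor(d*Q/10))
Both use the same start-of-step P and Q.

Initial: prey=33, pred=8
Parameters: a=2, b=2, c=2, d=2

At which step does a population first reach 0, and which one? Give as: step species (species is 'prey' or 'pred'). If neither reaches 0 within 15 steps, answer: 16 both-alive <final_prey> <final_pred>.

Answer: 16 both-alive 1 8

Derivation:
Step 1: prey: 33+6-5=34; pred: 8+5-1=12
Step 2: prey: 34+6-8=32; pred: 12+8-2=18
Step 3: prey: 32+6-11=27; pred: 18+11-3=26
Step 4: prey: 27+5-14=18; pred: 26+14-5=35
Step 5: prey: 18+3-12=9; pred: 35+12-7=40
Step 6: prey: 9+1-7=3; pred: 40+7-8=39
Step 7: prey: 3+0-2=1; pred: 39+2-7=34
Step 8: prey: 1+0-0=1; pred: 34+0-6=28
Step 9: prey: 1+0-0=1; pred: 28+0-5=23
Step 10: prey: 1+0-0=1; pred: 23+0-4=19
Step 11: prey: 1+0-0=1; pred: 19+0-3=16
Step 12: prey: 1+0-0=1; pred: 16+0-3=13
Step 13: prey: 1+0-0=1; pred: 13+0-2=11
Step 14: prey: 1+0-0=1; pred: 11+0-2=9
Step 15: prey: 1+0-0=1; pred: 9+0-1=8
No extinction within 15 steps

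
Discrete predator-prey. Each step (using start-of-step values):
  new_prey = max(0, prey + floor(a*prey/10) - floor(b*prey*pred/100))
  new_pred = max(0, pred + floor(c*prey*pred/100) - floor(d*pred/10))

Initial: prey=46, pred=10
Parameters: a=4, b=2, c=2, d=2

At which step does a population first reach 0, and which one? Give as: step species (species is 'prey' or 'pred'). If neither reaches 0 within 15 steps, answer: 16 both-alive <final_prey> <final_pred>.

Step 1: prey: 46+18-9=55; pred: 10+9-2=17
Step 2: prey: 55+22-18=59; pred: 17+18-3=32
Step 3: prey: 59+23-37=45; pred: 32+37-6=63
Step 4: prey: 45+18-56=7; pred: 63+56-12=107
Step 5: prey: 7+2-14=0; pred: 107+14-21=100
First extinction: prey at step 5

Answer: 5 prey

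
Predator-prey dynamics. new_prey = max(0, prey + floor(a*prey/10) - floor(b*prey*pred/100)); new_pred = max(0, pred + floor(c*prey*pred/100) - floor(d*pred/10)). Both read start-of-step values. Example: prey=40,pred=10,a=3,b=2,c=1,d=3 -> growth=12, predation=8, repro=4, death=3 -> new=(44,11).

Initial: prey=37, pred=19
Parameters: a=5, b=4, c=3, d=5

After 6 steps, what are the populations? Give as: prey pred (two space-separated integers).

Step 1: prey: 37+18-28=27; pred: 19+21-9=31
Step 2: prey: 27+13-33=7; pred: 31+25-15=41
Step 3: prey: 7+3-11=0; pred: 41+8-20=29
Step 4: prey: 0+0-0=0; pred: 29+0-14=15
Step 5: prey: 0+0-0=0; pred: 15+0-7=8
Step 6: prey: 0+0-0=0; pred: 8+0-4=4

Answer: 0 4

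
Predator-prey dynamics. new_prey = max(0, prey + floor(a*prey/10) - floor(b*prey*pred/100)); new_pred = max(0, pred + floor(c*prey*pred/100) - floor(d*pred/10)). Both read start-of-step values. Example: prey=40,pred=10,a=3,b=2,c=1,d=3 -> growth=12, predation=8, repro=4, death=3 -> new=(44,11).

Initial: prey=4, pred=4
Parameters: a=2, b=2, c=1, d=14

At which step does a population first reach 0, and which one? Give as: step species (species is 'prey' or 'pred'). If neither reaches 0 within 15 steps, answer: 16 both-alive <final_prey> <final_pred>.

Answer: 1 pred

Derivation:
Step 1: prey: 4+0-0=4; pred: 4+0-5=0
First extinction: pred at step 1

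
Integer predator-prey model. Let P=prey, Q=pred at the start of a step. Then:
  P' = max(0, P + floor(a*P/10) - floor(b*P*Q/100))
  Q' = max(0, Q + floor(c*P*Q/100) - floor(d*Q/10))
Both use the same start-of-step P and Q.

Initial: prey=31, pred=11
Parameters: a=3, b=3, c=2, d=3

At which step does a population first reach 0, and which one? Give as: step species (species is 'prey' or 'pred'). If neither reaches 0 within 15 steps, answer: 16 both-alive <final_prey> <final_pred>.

Step 1: prey: 31+9-10=30; pred: 11+6-3=14
Step 2: prey: 30+9-12=27; pred: 14+8-4=18
Step 3: prey: 27+8-14=21; pred: 18+9-5=22
Step 4: prey: 21+6-13=14; pred: 22+9-6=25
Step 5: prey: 14+4-10=8; pred: 25+7-7=25
Step 6: prey: 8+2-6=4; pred: 25+4-7=22
Step 7: prey: 4+1-2=3; pred: 22+1-6=17
Step 8: prey: 3+0-1=2; pred: 17+1-5=13
Step 9: prey: 2+0-0=2; pred: 13+0-3=10
Step 10: prey: 2+0-0=2; pred: 10+0-3=7
Step 11: prey: 2+0-0=2; pred: 7+0-2=5
Step 12: prey: 2+0-0=2; pred: 5+0-1=4
Step 13: prey: 2+0-0=2; pred: 4+0-1=3
Step 14: prey: 2+0-0=2; pred: 3+0-0=3
Steps 15-15: state stable at prey=2, pred=3 (no change)
No extinction within 15 steps

Answer: 16 both-alive 2 3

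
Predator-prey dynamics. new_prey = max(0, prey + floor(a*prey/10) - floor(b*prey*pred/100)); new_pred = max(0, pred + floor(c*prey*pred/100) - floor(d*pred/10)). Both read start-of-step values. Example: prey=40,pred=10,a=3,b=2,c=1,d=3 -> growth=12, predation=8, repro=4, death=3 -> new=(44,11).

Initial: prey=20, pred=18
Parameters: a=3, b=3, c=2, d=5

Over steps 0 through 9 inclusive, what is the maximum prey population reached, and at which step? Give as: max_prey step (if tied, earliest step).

Answer: 26 9

Derivation:
Step 1: prey: 20+6-10=16; pred: 18+7-9=16
Step 2: prey: 16+4-7=13; pred: 16+5-8=13
Step 3: prey: 13+3-5=11; pred: 13+3-6=10
Step 4: prey: 11+3-3=11; pred: 10+2-5=7
Step 5: prey: 11+3-2=12; pred: 7+1-3=5
Step 6: prey: 12+3-1=14; pred: 5+1-2=4
Step 7: prey: 14+4-1=17; pred: 4+1-2=3
Step 8: prey: 17+5-1=21; pred: 3+1-1=3
Step 9: prey: 21+6-1=26; pred: 3+1-1=3
Max prey = 26 at step 9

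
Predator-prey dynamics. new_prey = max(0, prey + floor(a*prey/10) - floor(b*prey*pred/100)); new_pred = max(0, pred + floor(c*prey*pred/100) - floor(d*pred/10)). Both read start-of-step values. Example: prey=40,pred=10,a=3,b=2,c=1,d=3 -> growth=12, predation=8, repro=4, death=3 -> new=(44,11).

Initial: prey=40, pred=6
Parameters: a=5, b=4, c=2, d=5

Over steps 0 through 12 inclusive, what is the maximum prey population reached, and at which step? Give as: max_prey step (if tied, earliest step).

Answer: 66 3

Derivation:
Step 1: prey: 40+20-9=51; pred: 6+4-3=7
Step 2: prey: 51+25-14=62; pred: 7+7-3=11
Step 3: prey: 62+31-27=66; pred: 11+13-5=19
Step 4: prey: 66+33-50=49; pred: 19+25-9=35
Step 5: prey: 49+24-68=5; pred: 35+34-17=52
Step 6: prey: 5+2-10=0; pred: 52+5-26=31
Step 7: prey: 0+0-0=0; pred: 31+0-15=16
Step 8: prey: 0+0-0=0; pred: 16+0-8=8
Step 9: prey: 0+0-0=0; pred: 8+0-4=4
Step 10: prey: 0+0-0=0; pred: 4+0-2=2
Step 11: prey: 0+0-0=0; pred: 2+0-1=1
Step 12: prey: 0+0-0=0; pred: 1+0-0=1
Max prey = 66 at step 3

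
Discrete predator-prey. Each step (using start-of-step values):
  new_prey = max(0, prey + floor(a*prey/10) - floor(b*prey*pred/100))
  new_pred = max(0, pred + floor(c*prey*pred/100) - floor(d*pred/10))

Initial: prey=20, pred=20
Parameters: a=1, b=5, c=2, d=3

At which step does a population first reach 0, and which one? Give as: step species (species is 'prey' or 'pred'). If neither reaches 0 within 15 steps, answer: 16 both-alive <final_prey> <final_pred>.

Answer: 2 prey

Derivation:
Step 1: prey: 20+2-20=2; pred: 20+8-6=22
Step 2: prey: 2+0-2=0; pred: 22+0-6=16
First extinction: prey at step 2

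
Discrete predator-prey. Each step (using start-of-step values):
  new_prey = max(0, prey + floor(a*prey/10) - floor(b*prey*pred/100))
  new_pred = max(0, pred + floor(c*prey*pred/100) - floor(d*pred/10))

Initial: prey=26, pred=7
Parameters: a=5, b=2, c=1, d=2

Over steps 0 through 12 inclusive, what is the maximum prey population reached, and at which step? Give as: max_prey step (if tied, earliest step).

Answer: 107 6

Derivation:
Step 1: prey: 26+13-3=36; pred: 7+1-1=7
Step 2: prey: 36+18-5=49; pred: 7+2-1=8
Step 3: prey: 49+24-7=66; pred: 8+3-1=10
Step 4: prey: 66+33-13=86; pred: 10+6-2=14
Step 5: prey: 86+43-24=105; pred: 14+12-2=24
Step 6: prey: 105+52-50=107; pred: 24+25-4=45
Step 7: prey: 107+53-96=64; pred: 45+48-9=84
Step 8: prey: 64+32-107=0; pred: 84+53-16=121
Step 9: prey: 0+0-0=0; pred: 121+0-24=97
Step 10: prey: 0+0-0=0; pred: 97+0-19=78
Step 11: prey: 0+0-0=0; pred: 78+0-15=63
Step 12: prey: 0+0-0=0; pred: 63+0-12=51
Max prey = 107 at step 6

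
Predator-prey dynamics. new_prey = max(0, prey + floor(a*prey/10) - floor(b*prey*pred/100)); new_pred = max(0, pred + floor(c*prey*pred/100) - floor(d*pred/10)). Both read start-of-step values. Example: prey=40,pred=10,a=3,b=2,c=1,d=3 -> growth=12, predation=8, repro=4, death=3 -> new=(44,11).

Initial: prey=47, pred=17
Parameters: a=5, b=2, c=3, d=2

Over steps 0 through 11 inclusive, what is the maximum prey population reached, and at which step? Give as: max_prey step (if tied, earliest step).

Step 1: prey: 47+23-15=55; pred: 17+23-3=37
Step 2: prey: 55+27-40=42; pred: 37+61-7=91
Step 3: prey: 42+21-76=0; pred: 91+114-18=187
Step 4: prey: 0+0-0=0; pred: 187+0-37=150
Step 5: prey: 0+0-0=0; pred: 150+0-30=120
Step 6: prey: 0+0-0=0; pred: 120+0-24=96
Step 7: prey: 0+0-0=0; pred: 96+0-19=77
Step 8: prey: 0+0-0=0; pred: 77+0-15=62
Step 9: prey: 0+0-0=0; pred: 62+0-12=50
Step 10: prey: 0+0-0=0; pred: 50+0-10=40
Step 11: prey: 0+0-0=0; pred: 40+0-8=32
Max prey = 55 at step 1

Answer: 55 1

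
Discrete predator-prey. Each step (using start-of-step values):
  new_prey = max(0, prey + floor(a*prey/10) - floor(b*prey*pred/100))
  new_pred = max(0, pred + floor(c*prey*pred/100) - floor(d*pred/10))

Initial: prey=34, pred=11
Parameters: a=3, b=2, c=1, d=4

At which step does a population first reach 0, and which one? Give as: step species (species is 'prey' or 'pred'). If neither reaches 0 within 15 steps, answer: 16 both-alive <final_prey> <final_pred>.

Answer: 16 both-alive 15 16

Derivation:
Step 1: prey: 34+10-7=37; pred: 11+3-4=10
Step 2: prey: 37+11-7=41; pred: 10+3-4=9
Step 3: prey: 41+12-7=46; pred: 9+3-3=9
Step 4: prey: 46+13-8=51; pred: 9+4-3=10
Step 5: prey: 51+15-10=56; pred: 10+5-4=11
Step 6: prey: 56+16-12=60; pred: 11+6-4=13
Step 7: prey: 60+18-15=63; pred: 13+7-5=15
Step 8: prey: 63+18-18=63; pred: 15+9-6=18
Step 9: prey: 63+18-22=59; pred: 18+11-7=22
Step 10: prey: 59+17-25=51; pred: 22+12-8=26
Step 11: prey: 51+15-26=40; pred: 26+13-10=29
Step 12: prey: 40+12-23=29; pred: 29+11-11=29
Step 13: prey: 29+8-16=21; pred: 29+8-11=26
Step 14: prey: 21+6-10=17; pred: 26+5-10=21
Step 15: prey: 17+5-7=15; pred: 21+3-8=16
No extinction within 15 steps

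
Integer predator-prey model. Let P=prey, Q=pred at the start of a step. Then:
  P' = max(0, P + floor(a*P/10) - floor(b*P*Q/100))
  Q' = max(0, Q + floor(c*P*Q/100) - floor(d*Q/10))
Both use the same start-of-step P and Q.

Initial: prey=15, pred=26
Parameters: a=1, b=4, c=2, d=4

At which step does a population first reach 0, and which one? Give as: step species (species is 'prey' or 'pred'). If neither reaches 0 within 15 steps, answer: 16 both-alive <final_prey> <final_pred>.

Answer: 16 both-alive 1 2

Derivation:
Step 1: prey: 15+1-15=1; pred: 26+7-10=23
Step 2: prey: 1+0-0=1; pred: 23+0-9=14
Step 3: prey: 1+0-0=1; pred: 14+0-5=9
Step 4: prey: 1+0-0=1; pred: 9+0-3=6
Step 5: prey: 1+0-0=1; pred: 6+0-2=4
Step 6: prey: 1+0-0=1; pred: 4+0-1=3
Step 7: prey: 1+0-0=1; pred: 3+0-1=2
Step 8: prey: 1+0-0=1; pred: 2+0-0=2
Steps 9-15: state stable at prey=1, pred=2 (no change)
No extinction within 15 steps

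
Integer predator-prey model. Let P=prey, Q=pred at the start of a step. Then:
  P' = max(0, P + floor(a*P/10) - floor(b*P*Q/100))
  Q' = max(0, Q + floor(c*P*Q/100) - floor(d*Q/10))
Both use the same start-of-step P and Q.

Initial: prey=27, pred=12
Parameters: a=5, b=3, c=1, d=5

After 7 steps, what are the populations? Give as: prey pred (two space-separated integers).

Answer: 147 13

Derivation:
Step 1: prey: 27+13-9=31; pred: 12+3-6=9
Step 2: prey: 31+15-8=38; pred: 9+2-4=7
Step 3: prey: 38+19-7=50; pred: 7+2-3=6
Step 4: prey: 50+25-9=66; pred: 6+3-3=6
Step 5: prey: 66+33-11=88; pred: 6+3-3=6
Step 6: prey: 88+44-15=117; pred: 6+5-3=8
Step 7: prey: 117+58-28=147; pred: 8+9-4=13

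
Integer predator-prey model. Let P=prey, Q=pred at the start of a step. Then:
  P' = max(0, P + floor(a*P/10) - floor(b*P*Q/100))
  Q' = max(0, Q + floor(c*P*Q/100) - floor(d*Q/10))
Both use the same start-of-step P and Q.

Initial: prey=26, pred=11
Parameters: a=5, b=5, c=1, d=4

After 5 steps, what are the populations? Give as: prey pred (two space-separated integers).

Step 1: prey: 26+13-14=25; pred: 11+2-4=9
Step 2: prey: 25+12-11=26; pred: 9+2-3=8
Step 3: prey: 26+13-10=29; pred: 8+2-3=7
Step 4: prey: 29+14-10=33; pred: 7+2-2=7
Step 5: prey: 33+16-11=38; pred: 7+2-2=7

Answer: 38 7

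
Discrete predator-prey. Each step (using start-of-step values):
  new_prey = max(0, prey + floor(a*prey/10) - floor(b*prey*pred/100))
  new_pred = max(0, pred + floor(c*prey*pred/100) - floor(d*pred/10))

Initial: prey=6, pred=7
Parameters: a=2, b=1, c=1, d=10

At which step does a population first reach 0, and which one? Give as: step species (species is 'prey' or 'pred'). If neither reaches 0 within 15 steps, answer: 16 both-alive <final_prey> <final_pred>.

Step 1: prey: 6+1-0=7; pred: 7+0-7=0
First extinction: pred at step 1

Answer: 1 pred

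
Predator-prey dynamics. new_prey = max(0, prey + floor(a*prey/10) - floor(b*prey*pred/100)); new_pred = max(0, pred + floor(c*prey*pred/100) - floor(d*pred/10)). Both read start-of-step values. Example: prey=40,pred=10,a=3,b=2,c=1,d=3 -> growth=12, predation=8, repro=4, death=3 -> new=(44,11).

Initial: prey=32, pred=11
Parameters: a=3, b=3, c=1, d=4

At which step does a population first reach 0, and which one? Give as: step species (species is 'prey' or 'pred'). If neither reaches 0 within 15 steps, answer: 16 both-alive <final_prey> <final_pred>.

Step 1: prey: 32+9-10=31; pred: 11+3-4=10
Step 2: prey: 31+9-9=31; pred: 10+3-4=9
Step 3: prey: 31+9-8=32; pred: 9+2-3=8
Step 4: prey: 32+9-7=34; pred: 8+2-3=7
Step 5: prey: 34+10-7=37; pred: 7+2-2=7
Step 6: prey: 37+11-7=41; pred: 7+2-2=7
Step 7: prey: 41+12-8=45; pred: 7+2-2=7
Step 8: prey: 45+13-9=49; pred: 7+3-2=8
Step 9: prey: 49+14-11=52; pred: 8+3-3=8
Step 10: prey: 52+15-12=55; pred: 8+4-3=9
Step 11: prey: 55+16-14=57; pred: 9+4-3=10
Step 12: prey: 57+17-17=57; pred: 10+5-4=11
Step 13: prey: 57+17-18=56; pred: 11+6-4=13
Step 14: prey: 56+16-21=51; pred: 13+7-5=15
Step 15: prey: 51+15-22=44; pred: 15+7-6=16
No extinction within 15 steps

Answer: 16 both-alive 44 16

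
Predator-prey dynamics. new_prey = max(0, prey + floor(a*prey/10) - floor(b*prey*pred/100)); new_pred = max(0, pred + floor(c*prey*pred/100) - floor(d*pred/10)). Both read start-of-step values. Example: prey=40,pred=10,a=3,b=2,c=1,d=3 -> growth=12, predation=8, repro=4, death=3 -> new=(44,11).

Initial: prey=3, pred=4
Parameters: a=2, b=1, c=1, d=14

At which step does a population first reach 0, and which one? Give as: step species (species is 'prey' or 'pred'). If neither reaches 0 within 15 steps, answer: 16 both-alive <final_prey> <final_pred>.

Step 1: prey: 3+0-0=3; pred: 4+0-5=0
First extinction: pred at step 1

Answer: 1 pred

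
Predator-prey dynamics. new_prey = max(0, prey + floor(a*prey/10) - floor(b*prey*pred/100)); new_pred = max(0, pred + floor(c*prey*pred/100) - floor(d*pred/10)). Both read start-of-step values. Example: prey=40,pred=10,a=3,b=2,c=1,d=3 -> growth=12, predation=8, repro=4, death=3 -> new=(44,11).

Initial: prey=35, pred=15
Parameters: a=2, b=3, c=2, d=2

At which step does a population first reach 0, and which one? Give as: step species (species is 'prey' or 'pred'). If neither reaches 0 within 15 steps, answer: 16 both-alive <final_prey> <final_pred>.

Answer: 16 both-alive 1 4

Derivation:
Step 1: prey: 35+7-15=27; pred: 15+10-3=22
Step 2: prey: 27+5-17=15; pred: 22+11-4=29
Step 3: prey: 15+3-13=5; pred: 29+8-5=32
Step 4: prey: 5+1-4=2; pred: 32+3-6=29
Step 5: prey: 2+0-1=1; pred: 29+1-5=25
Step 6: prey: 1+0-0=1; pred: 25+0-5=20
Step 7: prey: 1+0-0=1; pred: 20+0-4=16
Step 8: prey: 1+0-0=1; pred: 16+0-3=13
Step 9: prey: 1+0-0=1; pred: 13+0-2=11
Step 10: prey: 1+0-0=1; pred: 11+0-2=9
Step 11: prey: 1+0-0=1; pred: 9+0-1=8
Step 12: prey: 1+0-0=1; pred: 8+0-1=7
Step 13: prey: 1+0-0=1; pred: 7+0-1=6
Step 14: prey: 1+0-0=1; pred: 6+0-1=5
Step 15: prey: 1+0-0=1; pred: 5+0-1=4
No extinction within 15 steps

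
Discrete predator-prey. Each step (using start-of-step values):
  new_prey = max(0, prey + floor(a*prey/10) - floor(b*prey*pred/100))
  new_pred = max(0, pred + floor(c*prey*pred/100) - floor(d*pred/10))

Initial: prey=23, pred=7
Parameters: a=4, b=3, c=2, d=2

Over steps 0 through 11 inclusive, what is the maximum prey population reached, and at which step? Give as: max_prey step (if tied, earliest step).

Step 1: prey: 23+9-4=28; pred: 7+3-1=9
Step 2: prey: 28+11-7=32; pred: 9+5-1=13
Step 3: prey: 32+12-12=32; pred: 13+8-2=19
Step 4: prey: 32+12-18=26; pred: 19+12-3=28
Step 5: prey: 26+10-21=15; pred: 28+14-5=37
Step 6: prey: 15+6-16=5; pred: 37+11-7=41
Step 7: prey: 5+2-6=1; pred: 41+4-8=37
Step 8: prey: 1+0-1=0; pred: 37+0-7=30
Step 9: prey: 0+0-0=0; pred: 30+0-6=24
Step 10: prey: 0+0-0=0; pred: 24+0-4=20
Step 11: prey: 0+0-0=0; pred: 20+0-4=16
Max prey = 32 at step 2

Answer: 32 2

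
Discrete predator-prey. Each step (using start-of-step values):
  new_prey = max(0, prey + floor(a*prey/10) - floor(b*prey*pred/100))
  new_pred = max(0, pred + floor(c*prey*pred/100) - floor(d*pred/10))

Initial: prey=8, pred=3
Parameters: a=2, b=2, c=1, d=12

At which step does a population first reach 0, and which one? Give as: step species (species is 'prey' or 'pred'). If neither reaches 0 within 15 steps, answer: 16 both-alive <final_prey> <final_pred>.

Answer: 1 pred

Derivation:
Step 1: prey: 8+1-0=9; pred: 3+0-3=0
First extinction: pred at step 1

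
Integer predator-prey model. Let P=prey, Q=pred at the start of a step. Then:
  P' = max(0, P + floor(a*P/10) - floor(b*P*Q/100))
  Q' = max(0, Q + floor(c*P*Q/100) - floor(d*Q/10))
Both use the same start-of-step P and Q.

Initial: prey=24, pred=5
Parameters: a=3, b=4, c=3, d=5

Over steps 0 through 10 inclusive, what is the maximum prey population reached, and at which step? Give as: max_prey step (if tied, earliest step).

Step 1: prey: 24+7-4=27; pred: 5+3-2=6
Step 2: prey: 27+8-6=29; pred: 6+4-3=7
Step 3: prey: 29+8-8=29; pred: 7+6-3=10
Step 4: prey: 29+8-11=26; pred: 10+8-5=13
Step 5: prey: 26+7-13=20; pred: 13+10-6=17
Step 6: prey: 20+6-13=13; pred: 17+10-8=19
Step 7: prey: 13+3-9=7; pred: 19+7-9=17
Step 8: prey: 7+2-4=5; pred: 17+3-8=12
Step 9: prey: 5+1-2=4; pred: 12+1-6=7
Step 10: prey: 4+1-1=4; pred: 7+0-3=4
Max prey = 29 at step 2

Answer: 29 2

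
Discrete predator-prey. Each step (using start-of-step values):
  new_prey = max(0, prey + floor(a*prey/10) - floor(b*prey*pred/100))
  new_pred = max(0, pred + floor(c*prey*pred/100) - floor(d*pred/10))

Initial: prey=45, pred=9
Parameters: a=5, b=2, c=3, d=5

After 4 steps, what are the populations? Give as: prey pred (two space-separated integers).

Answer: 0 195

Derivation:
Step 1: prey: 45+22-8=59; pred: 9+12-4=17
Step 2: prey: 59+29-20=68; pred: 17+30-8=39
Step 3: prey: 68+34-53=49; pred: 39+79-19=99
Step 4: prey: 49+24-97=0; pred: 99+145-49=195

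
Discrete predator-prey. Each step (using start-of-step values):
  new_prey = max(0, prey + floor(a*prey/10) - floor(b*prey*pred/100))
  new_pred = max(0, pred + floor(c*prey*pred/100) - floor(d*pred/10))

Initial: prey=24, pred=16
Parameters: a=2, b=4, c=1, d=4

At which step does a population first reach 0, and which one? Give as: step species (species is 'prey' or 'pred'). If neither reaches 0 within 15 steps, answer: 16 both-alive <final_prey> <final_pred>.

Step 1: prey: 24+4-15=13; pred: 16+3-6=13
Step 2: prey: 13+2-6=9; pred: 13+1-5=9
Step 3: prey: 9+1-3=7; pred: 9+0-3=6
Step 4: prey: 7+1-1=7; pred: 6+0-2=4
Step 5: prey: 7+1-1=7; pred: 4+0-1=3
Step 6: prey: 7+1-0=8; pred: 3+0-1=2
Step 7: prey: 8+1-0=9; pred: 2+0-0=2
Step 8: prey: 9+1-0=10; pred: 2+0-0=2
Step 9: prey: 10+2-0=12; pred: 2+0-0=2
Step 10: prey: 12+2-0=14; pred: 2+0-0=2
Step 11: prey: 14+2-1=15; pred: 2+0-0=2
Step 12: prey: 15+3-1=17; pred: 2+0-0=2
Step 13: prey: 17+3-1=19; pred: 2+0-0=2
Step 14: prey: 19+3-1=21; pred: 2+0-0=2
Step 15: prey: 21+4-1=24; pred: 2+0-0=2
No extinction within 15 steps

Answer: 16 both-alive 24 2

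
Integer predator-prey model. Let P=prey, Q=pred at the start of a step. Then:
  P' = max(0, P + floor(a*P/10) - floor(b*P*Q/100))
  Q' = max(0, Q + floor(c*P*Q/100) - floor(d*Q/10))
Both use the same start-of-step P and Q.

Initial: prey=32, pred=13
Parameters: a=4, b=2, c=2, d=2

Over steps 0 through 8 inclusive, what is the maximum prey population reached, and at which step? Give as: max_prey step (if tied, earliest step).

Step 1: prey: 32+12-8=36; pred: 13+8-2=19
Step 2: prey: 36+14-13=37; pred: 19+13-3=29
Step 3: prey: 37+14-21=30; pred: 29+21-5=45
Step 4: prey: 30+12-27=15; pred: 45+27-9=63
Step 5: prey: 15+6-18=3; pred: 63+18-12=69
Step 6: prey: 3+1-4=0; pred: 69+4-13=60
Step 7: prey: 0+0-0=0; pred: 60+0-12=48
Step 8: prey: 0+0-0=0; pred: 48+0-9=39
Max prey = 37 at step 2

Answer: 37 2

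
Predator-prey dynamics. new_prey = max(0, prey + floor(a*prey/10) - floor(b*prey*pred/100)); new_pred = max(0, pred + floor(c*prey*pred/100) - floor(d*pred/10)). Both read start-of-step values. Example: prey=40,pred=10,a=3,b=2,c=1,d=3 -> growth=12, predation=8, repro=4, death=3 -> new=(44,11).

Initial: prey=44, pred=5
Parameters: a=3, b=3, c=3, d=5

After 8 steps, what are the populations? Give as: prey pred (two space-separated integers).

Step 1: prey: 44+13-6=51; pred: 5+6-2=9
Step 2: prey: 51+15-13=53; pred: 9+13-4=18
Step 3: prey: 53+15-28=40; pred: 18+28-9=37
Step 4: prey: 40+12-44=8; pred: 37+44-18=63
Step 5: prey: 8+2-15=0; pred: 63+15-31=47
Step 6: prey: 0+0-0=0; pred: 47+0-23=24
Step 7: prey: 0+0-0=0; pred: 24+0-12=12
Step 8: prey: 0+0-0=0; pred: 12+0-6=6

Answer: 0 6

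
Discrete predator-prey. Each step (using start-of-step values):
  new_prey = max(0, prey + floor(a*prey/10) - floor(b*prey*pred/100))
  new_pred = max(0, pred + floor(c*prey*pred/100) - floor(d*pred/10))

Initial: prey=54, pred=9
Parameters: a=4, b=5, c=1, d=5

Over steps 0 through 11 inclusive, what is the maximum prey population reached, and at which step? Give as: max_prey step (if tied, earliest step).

Step 1: prey: 54+21-24=51; pred: 9+4-4=9
Step 2: prey: 51+20-22=49; pred: 9+4-4=9
Step 3: prey: 49+19-22=46; pred: 9+4-4=9
Step 4: prey: 46+18-20=44; pred: 9+4-4=9
Step 5: prey: 44+17-19=42; pred: 9+3-4=8
Step 6: prey: 42+16-16=42; pred: 8+3-4=7
Step 7: prey: 42+16-14=44; pred: 7+2-3=6
Step 8: prey: 44+17-13=48; pred: 6+2-3=5
Step 9: prey: 48+19-12=55; pred: 5+2-2=5
Step 10: prey: 55+22-13=64; pred: 5+2-2=5
Step 11: prey: 64+25-16=73; pred: 5+3-2=6
Max prey = 73 at step 11

Answer: 73 11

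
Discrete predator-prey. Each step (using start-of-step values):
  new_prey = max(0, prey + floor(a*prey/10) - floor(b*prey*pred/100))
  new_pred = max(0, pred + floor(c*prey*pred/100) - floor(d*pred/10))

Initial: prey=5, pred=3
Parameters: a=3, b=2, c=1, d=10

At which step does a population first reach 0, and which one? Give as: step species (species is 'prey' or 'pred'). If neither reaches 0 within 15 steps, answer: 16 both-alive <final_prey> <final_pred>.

Answer: 1 pred

Derivation:
Step 1: prey: 5+1-0=6; pred: 3+0-3=0
First extinction: pred at step 1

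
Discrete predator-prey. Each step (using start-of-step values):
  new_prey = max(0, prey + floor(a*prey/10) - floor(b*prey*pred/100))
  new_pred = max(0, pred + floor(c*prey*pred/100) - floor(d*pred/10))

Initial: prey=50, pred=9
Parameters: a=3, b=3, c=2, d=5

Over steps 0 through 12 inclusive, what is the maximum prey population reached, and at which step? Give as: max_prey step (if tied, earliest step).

Answer: 52 1

Derivation:
Step 1: prey: 50+15-13=52; pred: 9+9-4=14
Step 2: prey: 52+15-21=46; pred: 14+14-7=21
Step 3: prey: 46+13-28=31; pred: 21+19-10=30
Step 4: prey: 31+9-27=13; pred: 30+18-15=33
Step 5: prey: 13+3-12=4; pred: 33+8-16=25
Step 6: prey: 4+1-3=2; pred: 25+2-12=15
Step 7: prey: 2+0-0=2; pred: 15+0-7=8
Step 8: prey: 2+0-0=2; pred: 8+0-4=4
Step 9: prey: 2+0-0=2; pred: 4+0-2=2
Step 10: prey: 2+0-0=2; pred: 2+0-1=1
Step 11: prey: 2+0-0=2; pred: 1+0-0=1
Step 12: prey: 2+0-0=2; pred: 1+0-0=1
Max prey = 52 at step 1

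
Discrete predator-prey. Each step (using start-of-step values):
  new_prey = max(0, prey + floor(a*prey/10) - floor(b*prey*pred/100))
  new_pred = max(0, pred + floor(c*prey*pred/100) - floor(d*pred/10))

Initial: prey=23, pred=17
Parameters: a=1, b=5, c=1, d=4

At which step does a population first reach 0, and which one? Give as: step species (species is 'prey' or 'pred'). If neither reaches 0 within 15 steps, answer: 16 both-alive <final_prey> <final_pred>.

Step 1: prey: 23+2-19=6; pred: 17+3-6=14
Step 2: prey: 6+0-4=2; pred: 14+0-5=9
Step 3: prey: 2+0-0=2; pred: 9+0-3=6
Step 4: prey: 2+0-0=2; pred: 6+0-2=4
Step 5: prey: 2+0-0=2; pred: 4+0-1=3
Step 6: prey: 2+0-0=2; pred: 3+0-1=2
Step 7: prey: 2+0-0=2; pred: 2+0-0=2
Steps 8-15: state stable at prey=2, pred=2 (no change)
No extinction within 15 steps

Answer: 16 both-alive 2 2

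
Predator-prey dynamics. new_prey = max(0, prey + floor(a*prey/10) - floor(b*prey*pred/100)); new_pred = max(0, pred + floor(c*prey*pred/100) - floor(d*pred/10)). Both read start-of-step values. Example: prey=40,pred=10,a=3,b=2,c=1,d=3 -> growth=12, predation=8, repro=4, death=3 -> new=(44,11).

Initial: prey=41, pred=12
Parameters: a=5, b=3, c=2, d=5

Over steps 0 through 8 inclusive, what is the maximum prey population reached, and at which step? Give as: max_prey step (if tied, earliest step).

Step 1: prey: 41+20-14=47; pred: 12+9-6=15
Step 2: prey: 47+23-21=49; pred: 15+14-7=22
Step 3: prey: 49+24-32=41; pred: 22+21-11=32
Step 4: prey: 41+20-39=22; pred: 32+26-16=42
Step 5: prey: 22+11-27=6; pred: 42+18-21=39
Step 6: prey: 6+3-7=2; pred: 39+4-19=24
Step 7: prey: 2+1-1=2; pred: 24+0-12=12
Step 8: prey: 2+1-0=3; pred: 12+0-6=6
Max prey = 49 at step 2

Answer: 49 2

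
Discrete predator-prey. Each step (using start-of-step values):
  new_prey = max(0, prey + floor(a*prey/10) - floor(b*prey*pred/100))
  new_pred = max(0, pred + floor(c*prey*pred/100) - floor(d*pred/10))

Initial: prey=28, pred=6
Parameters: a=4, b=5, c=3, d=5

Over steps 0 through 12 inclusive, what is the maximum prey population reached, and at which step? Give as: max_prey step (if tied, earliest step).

Step 1: prey: 28+11-8=31; pred: 6+5-3=8
Step 2: prey: 31+12-12=31; pred: 8+7-4=11
Step 3: prey: 31+12-17=26; pred: 11+10-5=16
Step 4: prey: 26+10-20=16; pred: 16+12-8=20
Step 5: prey: 16+6-16=6; pred: 20+9-10=19
Step 6: prey: 6+2-5=3; pred: 19+3-9=13
Step 7: prey: 3+1-1=3; pred: 13+1-6=8
Step 8: prey: 3+1-1=3; pred: 8+0-4=4
Step 9: prey: 3+1-0=4; pred: 4+0-2=2
Step 10: prey: 4+1-0=5; pred: 2+0-1=1
Step 11: prey: 5+2-0=7; pred: 1+0-0=1
Step 12: prey: 7+2-0=9; pred: 1+0-0=1
Max prey = 31 at step 1

Answer: 31 1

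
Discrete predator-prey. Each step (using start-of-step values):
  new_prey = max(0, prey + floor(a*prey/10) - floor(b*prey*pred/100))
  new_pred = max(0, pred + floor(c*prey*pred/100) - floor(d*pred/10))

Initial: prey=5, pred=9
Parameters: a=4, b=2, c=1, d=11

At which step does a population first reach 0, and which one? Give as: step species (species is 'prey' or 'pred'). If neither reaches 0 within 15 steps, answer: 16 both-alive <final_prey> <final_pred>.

Answer: 1 pred

Derivation:
Step 1: prey: 5+2-0=7; pred: 9+0-9=0
First extinction: pred at step 1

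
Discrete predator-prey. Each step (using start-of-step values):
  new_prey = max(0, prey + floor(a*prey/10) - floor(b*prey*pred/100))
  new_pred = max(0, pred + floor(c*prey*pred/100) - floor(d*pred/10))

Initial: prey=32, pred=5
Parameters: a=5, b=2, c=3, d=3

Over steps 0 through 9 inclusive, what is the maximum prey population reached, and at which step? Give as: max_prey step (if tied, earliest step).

Step 1: prey: 32+16-3=45; pred: 5+4-1=8
Step 2: prey: 45+22-7=60; pred: 8+10-2=16
Step 3: prey: 60+30-19=71; pred: 16+28-4=40
Step 4: prey: 71+35-56=50; pred: 40+85-12=113
Step 5: prey: 50+25-113=0; pred: 113+169-33=249
Step 6: prey: 0+0-0=0; pred: 249+0-74=175
Step 7: prey: 0+0-0=0; pred: 175+0-52=123
Step 8: prey: 0+0-0=0; pred: 123+0-36=87
Step 9: prey: 0+0-0=0; pred: 87+0-26=61
Max prey = 71 at step 3

Answer: 71 3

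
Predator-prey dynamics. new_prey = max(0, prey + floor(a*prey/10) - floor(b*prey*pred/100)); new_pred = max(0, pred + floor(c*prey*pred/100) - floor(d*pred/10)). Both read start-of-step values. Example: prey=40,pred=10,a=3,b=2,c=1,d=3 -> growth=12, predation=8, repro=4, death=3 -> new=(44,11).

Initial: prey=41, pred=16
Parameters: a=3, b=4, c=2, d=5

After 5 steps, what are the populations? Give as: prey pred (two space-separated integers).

Step 1: prey: 41+12-26=27; pred: 16+13-8=21
Step 2: prey: 27+8-22=13; pred: 21+11-10=22
Step 3: prey: 13+3-11=5; pred: 22+5-11=16
Step 4: prey: 5+1-3=3; pred: 16+1-8=9
Step 5: prey: 3+0-1=2; pred: 9+0-4=5

Answer: 2 5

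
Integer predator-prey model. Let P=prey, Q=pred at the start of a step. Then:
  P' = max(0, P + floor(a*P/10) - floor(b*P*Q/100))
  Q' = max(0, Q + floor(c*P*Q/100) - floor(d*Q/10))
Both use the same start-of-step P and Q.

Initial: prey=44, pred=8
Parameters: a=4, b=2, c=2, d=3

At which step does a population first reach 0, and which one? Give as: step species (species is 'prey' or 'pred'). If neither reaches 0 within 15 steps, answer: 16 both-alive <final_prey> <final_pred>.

Answer: 5 prey

Derivation:
Step 1: prey: 44+17-7=54; pred: 8+7-2=13
Step 2: prey: 54+21-14=61; pred: 13+14-3=24
Step 3: prey: 61+24-29=56; pred: 24+29-7=46
Step 4: prey: 56+22-51=27; pred: 46+51-13=84
Step 5: prey: 27+10-45=0; pred: 84+45-25=104
First extinction: prey at step 5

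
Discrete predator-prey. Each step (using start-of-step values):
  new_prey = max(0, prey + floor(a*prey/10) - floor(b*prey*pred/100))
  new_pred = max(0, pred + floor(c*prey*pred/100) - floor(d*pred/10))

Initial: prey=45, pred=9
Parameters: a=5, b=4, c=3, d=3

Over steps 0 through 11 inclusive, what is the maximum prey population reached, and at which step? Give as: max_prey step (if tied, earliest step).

Step 1: prey: 45+22-16=51; pred: 9+12-2=19
Step 2: prey: 51+25-38=38; pred: 19+29-5=43
Step 3: prey: 38+19-65=0; pred: 43+49-12=80
Step 4: prey: 0+0-0=0; pred: 80+0-24=56
Step 5: prey: 0+0-0=0; pred: 56+0-16=40
Step 6: prey: 0+0-0=0; pred: 40+0-12=28
Step 7: prey: 0+0-0=0; pred: 28+0-8=20
Step 8: prey: 0+0-0=0; pred: 20+0-6=14
Step 9: prey: 0+0-0=0; pred: 14+0-4=10
Step 10: prey: 0+0-0=0; pred: 10+0-3=7
Step 11: prey: 0+0-0=0; pred: 7+0-2=5
Max prey = 51 at step 1

Answer: 51 1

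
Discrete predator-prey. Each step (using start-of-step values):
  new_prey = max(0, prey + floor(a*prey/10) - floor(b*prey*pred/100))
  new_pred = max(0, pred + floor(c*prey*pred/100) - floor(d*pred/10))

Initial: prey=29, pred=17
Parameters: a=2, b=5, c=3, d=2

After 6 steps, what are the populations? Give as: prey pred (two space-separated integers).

Answer: 0 13

Derivation:
Step 1: prey: 29+5-24=10; pred: 17+14-3=28
Step 2: prey: 10+2-14=0; pred: 28+8-5=31
Step 3: prey: 0+0-0=0; pred: 31+0-6=25
Step 4: prey: 0+0-0=0; pred: 25+0-5=20
Step 5: prey: 0+0-0=0; pred: 20+0-4=16
Step 6: prey: 0+0-0=0; pred: 16+0-3=13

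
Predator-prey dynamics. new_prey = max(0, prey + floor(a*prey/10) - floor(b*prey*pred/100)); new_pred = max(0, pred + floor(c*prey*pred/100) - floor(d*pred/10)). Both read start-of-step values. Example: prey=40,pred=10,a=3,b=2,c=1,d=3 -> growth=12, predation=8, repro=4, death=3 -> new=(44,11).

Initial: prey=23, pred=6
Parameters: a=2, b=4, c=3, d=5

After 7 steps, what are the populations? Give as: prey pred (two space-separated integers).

Step 1: prey: 23+4-5=22; pred: 6+4-3=7
Step 2: prey: 22+4-6=20; pred: 7+4-3=8
Step 3: prey: 20+4-6=18; pred: 8+4-4=8
Step 4: prey: 18+3-5=16; pred: 8+4-4=8
Step 5: prey: 16+3-5=14; pred: 8+3-4=7
Step 6: prey: 14+2-3=13; pred: 7+2-3=6
Step 7: prey: 13+2-3=12; pred: 6+2-3=5

Answer: 12 5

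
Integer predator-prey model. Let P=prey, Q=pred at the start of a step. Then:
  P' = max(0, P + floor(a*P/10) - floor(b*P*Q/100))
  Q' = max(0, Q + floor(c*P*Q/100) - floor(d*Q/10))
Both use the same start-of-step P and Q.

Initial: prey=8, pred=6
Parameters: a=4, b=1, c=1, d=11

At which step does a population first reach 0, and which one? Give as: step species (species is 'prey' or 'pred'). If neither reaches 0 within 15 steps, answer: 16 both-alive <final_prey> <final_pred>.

Step 1: prey: 8+3-0=11; pred: 6+0-6=0
First extinction: pred at step 1

Answer: 1 pred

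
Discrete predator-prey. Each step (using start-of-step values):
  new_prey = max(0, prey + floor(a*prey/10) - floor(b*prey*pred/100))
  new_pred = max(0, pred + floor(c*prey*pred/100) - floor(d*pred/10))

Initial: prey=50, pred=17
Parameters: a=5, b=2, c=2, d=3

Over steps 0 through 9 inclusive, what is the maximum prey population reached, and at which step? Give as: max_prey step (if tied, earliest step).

Step 1: prey: 50+25-17=58; pred: 17+17-5=29
Step 2: prey: 58+29-33=54; pred: 29+33-8=54
Step 3: prey: 54+27-58=23; pred: 54+58-16=96
Step 4: prey: 23+11-44=0; pred: 96+44-28=112
Step 5: prey: 0+0-0=0; pred: 112+0-33=79
Step 6: prey: 0+0-0=0; pred: 79+0-23=56
Step 7: prey: 0+0-0=0; pred: 56+0-16=40
Step 8: prey: 0+0-0=0; pred: 40+0-12=28
Step 9: prey: 0+0-0=0; pred: 28+0-8=20
Max prey = 58 at step 1

Answer: 58 1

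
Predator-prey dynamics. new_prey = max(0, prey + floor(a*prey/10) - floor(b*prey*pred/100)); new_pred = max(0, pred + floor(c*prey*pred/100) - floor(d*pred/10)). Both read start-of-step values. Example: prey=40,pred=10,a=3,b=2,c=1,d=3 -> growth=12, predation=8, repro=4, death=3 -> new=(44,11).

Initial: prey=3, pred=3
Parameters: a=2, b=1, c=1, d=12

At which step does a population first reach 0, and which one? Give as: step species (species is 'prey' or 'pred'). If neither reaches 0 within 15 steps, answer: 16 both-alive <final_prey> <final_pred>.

Step 1: prey: 3+0-0=3; pred: 3+0-3=0
First extinction: pred at step 1

Answer: 1 pred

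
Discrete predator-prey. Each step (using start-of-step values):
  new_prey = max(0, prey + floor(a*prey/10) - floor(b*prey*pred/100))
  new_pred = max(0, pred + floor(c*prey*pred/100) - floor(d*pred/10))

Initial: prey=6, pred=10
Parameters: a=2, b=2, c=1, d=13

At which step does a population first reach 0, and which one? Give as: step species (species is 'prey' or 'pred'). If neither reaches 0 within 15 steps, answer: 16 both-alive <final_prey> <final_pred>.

Step 1: prey: 6+1-1=6; pred: 10+0-13=0
First extinction: pred at step 1

Answer: 1 pred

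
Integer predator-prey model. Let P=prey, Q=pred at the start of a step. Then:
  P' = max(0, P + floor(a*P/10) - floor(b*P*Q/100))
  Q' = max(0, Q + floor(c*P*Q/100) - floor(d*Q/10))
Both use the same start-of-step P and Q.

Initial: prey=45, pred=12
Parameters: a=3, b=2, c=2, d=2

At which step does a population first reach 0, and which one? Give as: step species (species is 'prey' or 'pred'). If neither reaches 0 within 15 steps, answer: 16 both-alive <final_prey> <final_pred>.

Answer: 5 prey

Derivation:
Step 1: prey: 45+13-10=48; pred: 12+10-2=20
Step 2: prey: 48+14-19=43; pred: 20+19-4=35
Step 3: prey: 43+12-30=25; pred: 35+30-7=58
Step 4: prey: 25+7-29=3; pred: 58+29-11=76
Step 5: prey: 3+0-4=0; pred: 76+4-15=65
First extinction: prey at step 5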